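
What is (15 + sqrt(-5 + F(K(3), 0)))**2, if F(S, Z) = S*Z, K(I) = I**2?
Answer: (15 + I*sqrt(5))**2 ≈ 220.0 + 67.082*I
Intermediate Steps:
(15 + sqrt(-5 + F(K(3), 0)))**2 = (15 + sqrt(-5 + 3**2*0))**2 = (15 + sqrt(-5 + 9*0))**2 = (15 + sqrt(-5 + 0))**2 = (15 + sqrt(-5))**2 = (15 + I*sqrt(5))**2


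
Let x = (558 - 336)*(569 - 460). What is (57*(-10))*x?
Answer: -13792860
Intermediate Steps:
x = 24198 (x = 222*109 = 24198)
(57*(-10))*x = (57*(-10))*24198 = -570*24198 = -13792860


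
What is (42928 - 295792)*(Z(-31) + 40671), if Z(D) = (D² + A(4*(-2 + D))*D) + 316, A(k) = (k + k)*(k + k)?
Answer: 535724750592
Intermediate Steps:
A(k) = 4*k² (A(k) = (2*k)*(2*k) = 4*k²)
Z(D) = 316 + D² + 4*D*(-8 + 4*D)² (Z(D) = (D² + (4*(4*(-2 + D))²)*D) + 316 = (D² + (4*(-8 + 4*D)²)*D) + 316 = (D² + 4*D*(-8 + 4*D)²) + 316 = 316 + D² + 4*D*(-8 + 4*D)²)
(42928 - 295792)*(Z(-31) + 40671) = (42928 - 295792)*((316 + (-31)² + 64*(-31)*(-2 - 31)²) + 40671) = -252864*((316 + 961 + 64*(-31)*(-33)²) + 40671) = -252864*((316 + 961 + 64*(-31)*1089) + 40671) = -252864*((316 + 961 - 2160576) + 40671) = -252864*(-2159299 + 40671) = -252864*(-2118628) = 535724750592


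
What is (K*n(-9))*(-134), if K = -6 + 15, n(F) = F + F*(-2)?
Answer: -10854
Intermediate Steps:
n(F) = -F (n(F) = F - 2*F = -F)
K = 9
(K*n(-9))*(-134) = (9*(-1*(-9)))*(-134) = (9*9)*(-134) = 81*(-134) = -10854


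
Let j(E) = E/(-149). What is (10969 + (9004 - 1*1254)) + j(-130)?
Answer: 2789261/149 ≈ 18720.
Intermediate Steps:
j(E) = -E/149 (j(E) = E*(-1/149) = -E/149)
(10969 + (9004 - 1*1254)) + j(-130) = (10969 + (9004 - 1*1254)) - 1/149*(-130) = (10969 + (9004 - 1254)) + 130/149 = (10969 + 7750) + 130/149 = 18719 + 130/149 = 2789261/149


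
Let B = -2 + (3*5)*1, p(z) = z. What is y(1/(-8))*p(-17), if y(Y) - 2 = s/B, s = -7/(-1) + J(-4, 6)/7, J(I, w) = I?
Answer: -3859/91 ≈ -42.407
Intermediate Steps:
B = 13 (B = -2 + 15*1 = -2 + 15 = 13)
s = 45/7 (s = -7/(-1) - 4/7 = -7*(-1) - 4*⅐ = 7 - 4/7 = 45/7 ≈ 6.4286)
y(Y) = 227/91 (y(Y) = 2 + (45/7)/13 = 2 + (45/7)*(1/13) = 2 + 45/91 = 227/91)
y(1/(-8))*p(-17) = (227/91)*(-17) = -3859/91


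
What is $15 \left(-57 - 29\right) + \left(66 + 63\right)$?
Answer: $-1161$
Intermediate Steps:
$15 \left(-57 - 29\right) + \left(66 + 63\right) = 15 \left(-57 - 29\right) + 129 = 15 \left(-86\right) + 129 = -1290 + 129 = -1161$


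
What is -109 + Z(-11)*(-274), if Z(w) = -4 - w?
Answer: -2027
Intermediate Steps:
-109 + Z(-11)*(-274) = -109 + (-4 - 1*(-11))*(-274) = -109 + (-4 + 11)*(-274) = -109 + 7*(-274) = -109 - 1918 = -2027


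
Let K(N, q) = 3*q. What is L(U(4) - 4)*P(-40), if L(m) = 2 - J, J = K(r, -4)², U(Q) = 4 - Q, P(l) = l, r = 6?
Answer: 5680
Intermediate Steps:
J = 144 (J = (3*(-4))² = (-12)² = 144)
L(m) = -142 (L(m) = 2 - 1*144 = 2 - 144 = -142)
L(U(4) - 4)*P(-40) = -142*(-40) = 5680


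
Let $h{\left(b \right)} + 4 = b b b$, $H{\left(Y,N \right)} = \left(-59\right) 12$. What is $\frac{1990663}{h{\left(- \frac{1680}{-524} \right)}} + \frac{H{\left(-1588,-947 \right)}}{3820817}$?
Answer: $\frac{17098887999380579773}{248718512654612} \approx 68748.0$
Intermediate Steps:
$H{\left(Y,N \right)} = -708$
$h{\left(b \right)} = -4 + b^{3}$ ($h{\left(b \right)} = -4 + b b b = -4 + b^{2} b = -4 + b^{3}$)
$\frac{1990663}{h{\left(- \frac{1680}{-524} \right)}} + \frac{H{\left(-1588,-947 \right)}}{3820817} = \frac{1990663}{-4 + \left(- \frac{1680}{-524}\right)^{3}} - \frac{708}{3820817} = \frac{1990663}{-4 + \left(\left(-1680\right) \left(- \frac{1}{524}\right)\right)^{3}} - \frac{708}{3820817} = \frac{1990663}{-4 + \left(\frac{420}{131}\right)^{3}} - \frac{708}{3820817} = \frac{1990663}{-4 + \frac{74088000}{2248091}} - \frac{708}{3820817} = \frac{1990663}{\frac{65095636}{2248091}} - \frac{708}{3820817} = 1990663 \cdot \frac{2248091}{65095636} - \frac{708}{3820817} = \frac{4475191574333}{65095636} - \frac{708}{3820817} = \frac{17098887999380579773}{248718512654612}$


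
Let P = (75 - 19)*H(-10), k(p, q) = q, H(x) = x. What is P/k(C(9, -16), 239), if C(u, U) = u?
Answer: -560/239 ≈ -2.3431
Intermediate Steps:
P = -560 (P = (75 - 19)*(-10) = 56*(-10) = -560)
P/k(C(9, -16), 239) = -560/239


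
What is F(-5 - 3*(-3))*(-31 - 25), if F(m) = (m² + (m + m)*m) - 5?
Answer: -2408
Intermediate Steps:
F(m) = -5 + 3*m² (F(m) = (m² + (2*m)*m) - 5 = (m² + 2*m²) - 5 = 3*m² - 5 = -5 + 3*m²)
F(-5 - 3*(-3))*(-31 - 25) = (-5 + 3*(-5 - 3*(-3))²)*(-31 - 25) = (-5 + 3*(-5 + 9)²)*(-56) = (-5 + 3*4²)*(-56) = (-5 + 3*16)*(-56) = (-5 + 48)*(-56) = 43*(-56) = -2408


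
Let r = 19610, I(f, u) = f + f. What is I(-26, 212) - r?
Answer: -19662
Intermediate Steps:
I(f, u) = 2*f
I(-26, 212) - r = 2*(-26) - 1*19610 = -52 - 19610 = -19662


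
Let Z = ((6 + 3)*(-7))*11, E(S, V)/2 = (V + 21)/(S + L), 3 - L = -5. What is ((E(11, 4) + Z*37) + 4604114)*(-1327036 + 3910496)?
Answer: 224737864448020/19 ≈ 1.1828e+13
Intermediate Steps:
L = 8 (L = 3 - 1*(-5) = 3 + 5 = 8)
E(S, V) = 2*(21 + V)/(8 + S) (E(S, V) = 2*((V + 21)/(S + 8)) = 2*((21 + V)/(8 + S)) = 2*(21 + V)/(8 + S))
Z = -693 (Z = (9*(-7))*11 = -63*11 = -693)
((E(11, 4) + Z*37) + 4604114)*(-1327036 + 3910496) = ((2*(21 + 4)/(8 + 11) - 693*37) + 4604114)*(-1327036 + 3910496) = ((2*25/19 - 25641) + 4604114)*2583460 = ((2*(1/19)*25 - 25641) + 4604114)*2583460 = ((50/19 - 25641) + 4604114)*2583460 = (-487129/19 + 4604114)*2583460 = (86991037/19)*2583460 = 224737864448020/19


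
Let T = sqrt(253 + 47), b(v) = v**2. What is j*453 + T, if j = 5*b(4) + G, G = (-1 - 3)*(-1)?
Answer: 38052 + 10*sqrt(3) ≈ 38069.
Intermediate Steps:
T = 10*sqrt(3) (T = sqrt(300) = 10*sqrt(3) ≈ 17.320)
G = 4 (G = -4*(-1) = 4)
j = 84 (j = 5*4**2 + 4 = 5*16 + 4 = 80 + 4 = 84)
j*453 + T = 84*453 + 10*sqrt(3) = 38052 + 10*sqrt(3)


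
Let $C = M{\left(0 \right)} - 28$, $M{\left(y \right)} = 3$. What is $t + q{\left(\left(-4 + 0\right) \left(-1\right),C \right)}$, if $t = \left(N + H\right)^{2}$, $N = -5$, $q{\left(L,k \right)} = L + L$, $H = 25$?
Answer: $408$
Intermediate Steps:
$C = -25$ ($C = 3 - 28 = -25$)
$q{\left(L,k \right)} = 2 L$
$t = 400$ ($t = \left(-5 + 25\right)^{2} = 20^{2} = 400$)
$t + q{\left(\left(-4 + 0\right) \left(-1\right),C \right)} = 400 + 2 \left(-4 + 0\right) \left(-1\right) = 400 + 2 \left(\left(-4\right) \left(-1\right)\right) = 400 + 2 \cdot 4 = 400 + 8 = 408$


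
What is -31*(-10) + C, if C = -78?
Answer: 232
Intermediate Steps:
-31*(-10) + C = -31*(-10) - 78 = 310 - 78 = 232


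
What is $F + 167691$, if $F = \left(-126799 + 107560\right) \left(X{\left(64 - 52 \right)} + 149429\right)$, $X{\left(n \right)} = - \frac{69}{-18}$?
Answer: $- \frac{5749541179}{2} \approx -2.8748 \cdot 10^{9}$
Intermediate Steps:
$X{\left(n \right)} = \frac{23}{6}$ ($X{\left(n \right)} = \left(-69\right) \left(- \frac{1}{18}\right) = \frac{23}{6}$)
$F = - \frac{5749876561}{2}$ ($F = \left(-126799 + 107560\right) \left(\frac{23}{6} + 149429\right) = \left(-19239\right) \frac{896597}{6} = - \frac{5749876561}{2} \approx -2.8749 \cdot 10^{9}$)
$F + 167691 = - \frac{5749876561}{2} + 167691 = - \frac{5749541179}{2}$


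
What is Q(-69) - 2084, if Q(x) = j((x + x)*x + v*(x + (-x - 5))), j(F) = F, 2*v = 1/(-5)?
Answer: 14877/2 ≈ 7438.5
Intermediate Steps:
v = -⅒ (v = (½)/(-5) = (½)*(-⅕) = -⅒ ≈ -0.10000)
Q(x) = ½ + 2*x² (Q(x) = (x + x)*x - (x + (-x - 5))/10 = (2*x)*x - (x + (-5 - x))/10 = 2*x² - ⅒*(-5) = 2*x² + ½ = ½ + 2*x²)
Q(-69) - 2084 = (½ + 2*(-69)²) - 2084 = (½ + 2*4761) - 2084 = (½ + 9522) - 2084 = 19045/2 - 2084 = 14877/2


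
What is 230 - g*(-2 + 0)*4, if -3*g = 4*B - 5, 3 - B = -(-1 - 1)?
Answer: 698/3 ≈ 232.67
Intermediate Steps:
B = 1 (B = 3 - (-1)*(-1 - 1) = 3 - (-1)*(-2) = 3 - 1*2 = 3 - 2 = 1)
g = 1/3 (g = -(4*1 - 5)/3 = -(4 - 5)/3 = -1/3*(-1) = 1/3 ≈ 0.33333)
230 - g*(-2 + 0)*4 = 230 - (-2 + 0)/3*4 = 230 - (1/3)*(-2)*4 = 230 - (-2)*4/3 = 230 - 1*(-8/3) = 230 + 8/3 = 698/3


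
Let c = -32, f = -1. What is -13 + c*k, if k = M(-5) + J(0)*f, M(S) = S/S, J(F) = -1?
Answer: -77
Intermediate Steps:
M(S) = 1
k = 2 (k = 1 - 1*(-1) = 1 + 1 = 2)
-13 + c*k = -13 - 32*2 = -13 - 64 = -77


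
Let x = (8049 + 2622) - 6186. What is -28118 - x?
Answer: -32603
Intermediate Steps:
x = 4485 (x = 10671 - 6186 = 4485)
-28118 - x = -28118 - 1*4485 = -28118 - 4485 = -32603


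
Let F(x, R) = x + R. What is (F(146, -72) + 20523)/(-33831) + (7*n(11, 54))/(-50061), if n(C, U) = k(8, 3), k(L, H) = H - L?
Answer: -343307444/564537897 ≈ -0.60812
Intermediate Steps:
n(C, U) = -5 (n(C, U) = 3 - 1*8 = 3 - 8 = -5)
F(x, R) = R + x
(F(146, -72) + 20523)/(-33831) + (7*n(11, 54))/(-50061) = ((-72 + 146) + 20523)/(-33831) + (7*(-5))/(-50061) = (74 + 20523)*(-1/33831) - 35*(-1/50061) = 20597*(-1/33831) + 35/50061 = -20597/33831 + 35/50061 = -343307444/564537897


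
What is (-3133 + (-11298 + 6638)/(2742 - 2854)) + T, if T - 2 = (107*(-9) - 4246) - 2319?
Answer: -297287/28 ≈ -10617.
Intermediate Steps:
T = -7526 (T = 2 + ((107*(-9) - 4246) - 2319) = 2 + ((-963 - 4246) - 2319) = 2 + (-5209 - 2319) = 2 - 7528 = -7526)
(-3133 + (-11298 + 6638)/(2742 - 2854)) + T = (-3133 + (-11298 + 6638)/(2742 - 2854)) - 7526 = (-3133 - 4660/(-112)) - 7526 = (-3133 - 4660*(-1/112)) - 7526 = (-3133 + 1165/28) - 7526 = -86559/28 - 7526 = -297287/28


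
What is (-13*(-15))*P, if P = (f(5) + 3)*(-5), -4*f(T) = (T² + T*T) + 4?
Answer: 20475/2 ≈ 10238.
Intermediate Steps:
f(T) = -1 - T²/2 (f(T) = -((T² + T*T) + 4)/4 = -((T² + T²) + 4)/4 = -(2*T² + 4)/4 = -(4 + 2*T²)/4 = -1 - T²/2)
P = 105/2 (P = ((-1 - ½*5²) + 3)*(-5) = ((-1 - ½*25) + 3)*(-5) = ((-1 - 25/2) + 3)*(-5) = (-27/2 + 3)*(-5) = -21/2*(-5) = 105/2 ≈ 52.500)
(-13*(-15))*P = -13*(-15)*(105/2) = 195*(105/2) = 20475/2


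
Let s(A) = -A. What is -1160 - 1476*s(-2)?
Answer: -4112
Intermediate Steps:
-1160 - 1476*s(-2) = -1160 - (-1476)*(-2) = -1160 - 1476*2 = -1160 - 2952 = -4112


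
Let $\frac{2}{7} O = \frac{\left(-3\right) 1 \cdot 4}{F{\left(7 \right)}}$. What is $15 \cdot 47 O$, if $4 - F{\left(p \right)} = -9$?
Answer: $- \frac{29610}{13} \approx -2277.7$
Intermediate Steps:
$F{\left(p \right)} = 13$ ($F{\left(p \right)} = 4 - -9 = 4 + 9 = 13$)
$O = - \frac{42}{13}$ ($O = \frac{7 \frac{\left(-3\right) 1 \cdot 4}{13}}{2} = \frac{7 \left(-3\right) 4 \cdot \frac{1}{13}}{2} = \frac{7 \left(\left(-12\right) \frac{1}{13}\right)}{2} = \frac{7}{2} \left(- \frac{12}{13}\right) = - \frac{42}{13} \approx -3.2308$)
$15 \cdot 47 O = 15 \cdot 47 \left(- \frac{42}{13}\right) = 705 \left(- \frac{42}{13}\right) = - \frac{29610}{13}$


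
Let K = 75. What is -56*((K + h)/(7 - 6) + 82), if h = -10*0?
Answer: -8792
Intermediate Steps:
h = 0
-56*((K + h)/(7 - 6) + 82) = -56*((75 + 0)/(7 - 6) + 82) = -56*(75/1 + 82) = -56*(75*1 + 82) = -56*(75 + 82) = -56*157 = -8792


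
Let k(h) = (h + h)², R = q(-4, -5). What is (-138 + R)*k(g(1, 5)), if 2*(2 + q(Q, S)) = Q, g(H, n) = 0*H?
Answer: 0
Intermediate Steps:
g(H, n) = 0
q(Q, S) = -2 + Q/2
R = -4 (R = -2 + (½)*(-4) = -2 - 2 = -4)
k(h) = 4*h² (k(h) = (2*h)² = 4*h²)
(-138 + R)*k(g(1, 5)) = (-138 - 4)*(4*0²) = -568*0 = -142*0 = 0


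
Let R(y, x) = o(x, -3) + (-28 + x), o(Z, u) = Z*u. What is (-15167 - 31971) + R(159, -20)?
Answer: -47126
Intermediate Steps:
R(y, x) = -28 - 2*x (R(y, x) = x*(-3) + (-28 + x) = -3*x + (-28 + x) = -28 - 2*x)
(-15167 - 31971) + R(159, -20) = (-15167 - 31971) + (-28 - 2*(-20)) = -47138 + (-28 + 40) = -47138 + 12 = -47126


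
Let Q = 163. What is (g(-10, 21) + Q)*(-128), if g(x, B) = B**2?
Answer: -77312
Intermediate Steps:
(g(-10, 21) + Q)*(-128) = (21**2 + 163)*(-128) = (441 + 163)*(-128) = 604*(-128) = -77312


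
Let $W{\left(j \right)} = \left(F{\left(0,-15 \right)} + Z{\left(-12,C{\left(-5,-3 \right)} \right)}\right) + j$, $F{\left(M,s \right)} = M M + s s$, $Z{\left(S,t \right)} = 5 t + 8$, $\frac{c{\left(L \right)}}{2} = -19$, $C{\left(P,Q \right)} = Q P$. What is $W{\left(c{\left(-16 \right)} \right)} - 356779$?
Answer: $-356509$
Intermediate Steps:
$C{\left(P,Q \right)} = P Q$
$c{\left(L \right)} = -38$ ($c{\left(L \right)} = 2 \left(-19\right) = -38$)
$Z{\left(S,t \right)} = 8 + 5 t$
$F{\left(M,s \right)} = M^{2} + s^{2}$
$W{\left(j \right)} = 308 + j$ ($W{\left(j \right)} = \left(\left(0^{2} + \left(-15\right)^{2}\right) + \left(8 + 5 \left(\left(-5\right) \left(-3\right)\right)\right)\right) + j = \left(\left(0 + 225\right) + \left(8 + 5 \cdot 15\right)\right) + j = \left(225 + \left(8 + 75\right)\right) + j = \left(225 + 83\right) + j = 308 + j$)
$W{\left(c{\left(-16 \right)} \right)} - 356779 = \left(308 - 38\right) - 356779 = 270 - 356779 = -356509$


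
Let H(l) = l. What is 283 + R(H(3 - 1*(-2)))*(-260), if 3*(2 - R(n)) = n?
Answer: 589/3 ≈ 196.33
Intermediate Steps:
R(n) = 2 - n/3
283 + R(H(3 - 1*(-2)))*(-260) = 283 + (2 - (3 - 1*(-2))/3)*(-260) = 283 + (2 - (3 + 2)/3)*(-260) = 283 + (2 - ⅓*5)*(-260) = 283 + (2 - 5/3)*(-260) = 283 + (⅓)*(-260) = 283 - 260/3 = 589/3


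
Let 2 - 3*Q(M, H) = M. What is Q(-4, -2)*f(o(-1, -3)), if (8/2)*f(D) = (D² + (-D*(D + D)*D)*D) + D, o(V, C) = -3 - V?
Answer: -15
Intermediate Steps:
Q(M, H) = ⅔ - M/3
f(D) = -D⁴/2 + D/4 + D²/4 (f(D) = ((D² + (-D*(D + D)*D)*D) + D)/4 = ((D² + (-D*(2*D)*D)*D) + D)/4 = ((D² + (-2*D²*D)*D) + D)/4 = ((D² + (-2*D³)*D) + D)/4 = ((D² - 2*D⁴) + D)/4 = (D + D² - 2*D⁴)/4 = -D⁴/2 + D/4 + D²/4)
Q(-4, -2)*f(o(-1, -3)) = (⅔ - ⅓*(-4))*((-3 - 1*(-1))*(1 + (-3 - 1*(-1)) - 2*(-3 - 1*(-1))³)/4) = (⅔ + 4/3)*((-3 + 1)*(1 + (-3 + 1) - 2*(-3 + 1)³)/4) = 2*((¼)*(-2)*(1 - 2 - 2*(-2)³)) = 2*((¼)*(-2)*(1 - 2 - 2*(-8))) = 2*((¼)*(-2)*(1 - 2 + 16)) = 2*((¼)*(-2)*15) = 2*(-15/2) = -15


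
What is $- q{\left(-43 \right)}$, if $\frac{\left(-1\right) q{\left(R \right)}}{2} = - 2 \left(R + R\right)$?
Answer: $344$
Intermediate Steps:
$q{\left(R \right)} = 8 R$ ($q{\left(R \right)} = - 2 \left(- 2 \left(R + R\right)\right) = - 2 \left(- 2 \cdot 2 R\right) = - 2 \left(- 4 R\right) = 8 R$)
$- q{\left(-43 \right)} = - 8 \left(-43\right) = \left(-1\right) \left(-344\right) = 344$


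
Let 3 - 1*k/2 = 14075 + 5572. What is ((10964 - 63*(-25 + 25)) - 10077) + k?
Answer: -38401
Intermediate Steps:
k = -39288 (k = 6 - 2*(14075 + 5572) = 6 - 2*19647 = 6 - 39294 = -39288)
((10964 - 63*(-25 + 25)) - 10077) + k = ((10964 - 63*(-25 + 25)) - 10077) - 39288 = ((10964 - 63*0) - 10077) - 39288 = ((10964 - 1*0) - 10077) - 39288 = ((10964 + 0) - 10077) - 39288 = (10964 - 10077) - 39288 = 887 - 39288 = -38401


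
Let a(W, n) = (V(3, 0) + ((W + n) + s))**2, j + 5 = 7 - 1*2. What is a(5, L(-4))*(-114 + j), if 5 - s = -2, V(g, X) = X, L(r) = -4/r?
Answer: -19266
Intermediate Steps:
j = 0 (j = -5 + (7 - 1*2) = -5 + (7 - 2) = -5 + 5 = 0)
s = 7 (s = 5 - 1*(-2) = 5 + 2 = 7)
a(W, n) = (7 + W + n)**2 (a(W, n) = (0 + ((W + n) + 7))**2 = (0 + (7 + W + n))**2 = (7 + W + n)**2)
a(5, L(-4))*(-114 + j) = (7 + 5 - 4/(-4))**2*(-114 + 0) = (7 + 5 - 4*(-1/4))**2*(-114) = (7 + 5 + 1)**2*(-114) = 13**2*(-114) = 169*(-114) = -19266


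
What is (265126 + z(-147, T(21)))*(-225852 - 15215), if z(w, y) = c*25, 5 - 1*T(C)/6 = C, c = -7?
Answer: -63870942717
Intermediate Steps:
T(C) = 30 - 6*C
z(w, y) = -175 (z(w, y) = -7*25 = -175)
(265126 + z(-147, T(21)))*(-225852 - 15215) = (265126 - 175)*(-225852 - 15215) = 264951*(-241067) = -63870942717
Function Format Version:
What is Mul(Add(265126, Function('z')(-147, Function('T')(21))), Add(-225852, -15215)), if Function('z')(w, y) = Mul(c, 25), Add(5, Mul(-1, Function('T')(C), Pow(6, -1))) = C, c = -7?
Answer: -63870942717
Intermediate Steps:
Function('T')(C) = Add(30, Mul(-6, C))
Function('z')(w, y) = -175 (Function('z')(w, y) = Mul(-7, 25) = -175)
Mul(Add(265126, Function('z')(-147, Function('T')(21))), Add(-225852, -15215)) = Mul(Add(265126, -175), Add(-225852, -15215)) = Mul(264951, -241067) = -63870942717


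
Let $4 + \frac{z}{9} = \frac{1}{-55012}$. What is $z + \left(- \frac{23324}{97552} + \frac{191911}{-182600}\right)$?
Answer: $- \frac{81566465011193}{2187340383800} \approx -37.29$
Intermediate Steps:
$z = - \frac{1980441}{55012}$ ($z = -36 + \frac{9}{-55012} = -36 + 9 \left(- \frac{1}{55012}\right) = -36 - \frac{9}{55012} = - \frac{1980441}{55012} \approx -36.0$)
$z + \left(- \frac{23324}{97552} + \frac{191911}{-182600}\right) = - \frac{1980441}{55012} + \left(- \frac{23324}{97552} + \frac{191911}{-182600}\right) = - \frac{1980441}{55012} + \left(\left(-23324\right) \frac{1}{97552} + 191911 \left(- \frac{1}{182600}\right)\right) = - \frac{1980441}{55012} - \frac{205180931}{159044600} = - \frac{81566465011193}{2187340383800}$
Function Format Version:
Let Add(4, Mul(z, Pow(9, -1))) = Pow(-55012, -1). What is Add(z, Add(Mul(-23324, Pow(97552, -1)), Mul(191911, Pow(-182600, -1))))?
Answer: Rational(-81566465011193, 2187340383800) ≈ -37.290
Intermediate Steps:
z = Rational(-1980441, 55012) (z = Add(-36, Mul(9, Pow(-55012, -1))) = Add(-36, Mul(9, Rational(-1, 55012))) = Add(-36, Rational(-9, 55012)) = Rational(-1980441, 55012) ≈ -36.000)
Add(z, Add(Mul(-23324, Pow(97552, -1)), Mul(191911, Pow(-182600, -1)))) = Add(Rational(-1980441, 55012), Add(Mul(-23324, Pow(97552, -1)), Mul(191911, Pow(-182600, -1)))) = Add(Rational(-1980441, 55012), Add(Mul(-23324, Rational(1, 97552)), Mul(191911, Rational(-1, 182600)))) = Add(Rational(-1980441, 55012), Add(Rational(-833, 3484), Rational(-191911, 182600))) = Add(Rational(-1980441, 55012), Rational(-205180931, 159044600)) = Rational(-81566465011193, 2187340383800)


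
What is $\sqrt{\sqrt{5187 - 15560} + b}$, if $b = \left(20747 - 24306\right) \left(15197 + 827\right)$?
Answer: $\sqrt{-57029416 + i \sqrt{10373}} \approx 0.007 + 7551.8 i$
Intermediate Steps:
$b = -57029416$ ($b = \left(-3559\right) 16024 = -57029416$)
$\sqrt{\sqrt{5187 - 15560} + b} = \sqrt{\sqrt{5187 - 15560} - 57029416} = \sqrt{\sqrt{-10373} - 57029416} = \sqrt{i \sqrt{10373} - 57029416} = \sqrt{-57029416 + i \sqrt{10373}}$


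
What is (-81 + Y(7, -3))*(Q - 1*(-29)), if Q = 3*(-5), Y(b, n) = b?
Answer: -1036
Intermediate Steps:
Q = -15
(-81 + Y(7, -3))*(Q - 1*(-29)) = (-81 + 7)*(-15 - 1*(-29)) = -74*(-15 + 29) = -74*14 = -1036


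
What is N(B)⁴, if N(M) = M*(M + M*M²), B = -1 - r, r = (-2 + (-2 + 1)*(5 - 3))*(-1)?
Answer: 178506250000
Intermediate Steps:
r = 4 (r = (-2 - 1*2)*(-1) = (-2 - 2)*(-1) = -4*(-1) = 4)
B = -5 (B = -1 - 1*4 = -1 - 4 = -5)
N(M) = M*(M + M³)
N(B)⁴ = ((-5)² + (-5)⁴)⁴ = (25 + 625)⁴ = 650⁴ = 178506250000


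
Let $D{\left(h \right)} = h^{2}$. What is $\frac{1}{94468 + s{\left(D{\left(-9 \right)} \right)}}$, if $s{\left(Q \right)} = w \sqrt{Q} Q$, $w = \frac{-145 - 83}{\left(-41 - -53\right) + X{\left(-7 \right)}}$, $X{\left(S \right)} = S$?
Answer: $\frac{5}{306128} \approx 1.6333 \cdot 10^{-5}$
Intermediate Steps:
$w = - \frac{228}{5}$ ($w = \frac{-145 - 83}{\left(-41 - -53\right) - 7} = - \frac{228}{\left(-41 + 53\right) - 7} = - \frac{228}{12 - 7} = - \frac{228}{5} \approx -45.6$)
$s{\left(Q \right)} = - \frac{228 Q^{\frac{3}{2}}}{5}$ ($s{\left(Q \right)} = - \frac{228 \sqrt{Q}}{5} Q = - \frac{228 Q^{\frac{3}{2}}}{5}$)
$\frac{1}{94468 + s{\left(D{\left(-9 \right)} \right)}} = \frac{1}{94468 - \frac{228 \left(\left(-9\right)^{2}\right)^{\frac{3}{2}}}{5}} = \frac{1}{94468 - \frac{228 \cdot 81^{\frac{3}{2}}}{5}} = \frac{1}{94468 - \frac{166212}{5}} = \frac{1}{\frac{306128}{5}} = \frac{5}{306128}$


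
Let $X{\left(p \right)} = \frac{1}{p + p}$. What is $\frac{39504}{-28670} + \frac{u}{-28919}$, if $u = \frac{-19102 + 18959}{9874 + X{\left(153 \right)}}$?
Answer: $- \frac{31379512621386}{22773667320635} \approx -1.3779$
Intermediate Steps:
$X{\left(p \right)} = \frac{1}{2 p}$
$u = - \frac{43758}{3021445}$ ($u = \frac{-19102 + 18959}{9874 + \frac{1}{2 \cdot 153}} = - \frac{143}{9874 + \frac{1}{2} \cdot \frac{1}{153}} = - \frac{143}{9874 + \frac{1}{306}} = - \frac{143}{\frac{3021445}{306}} = \left(-143\right) \frac{306}{3021445} = - \frac{43758}{3021445} \approx -0.014482$)
$\frac{39504}{-28670} + \frac{u}{-28919} = \frac{39504}{-28670} - \frac{43758}{3021445 \left(-28919\right)} = 39504 \left(- \frac{1}{28670}\right) - - \frac{3978}{7943378905} = - \frac{19752}{14335} + \frac{3978}{7943378905} = - \frac{31379512621386}{22773667320635}$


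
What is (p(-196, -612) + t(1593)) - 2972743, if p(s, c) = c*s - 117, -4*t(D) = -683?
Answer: -11410949/4 ≈ -2.8527e+6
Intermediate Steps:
t(D) = 683/4 (t(D) = -¼*(-683) = 683/4)
p(s, c) = -117 + c*s
(p(-196, -612) + t(1593)) - 2972743 = ((-117 - 612*(-196)) + 683/4) - 2972743 = ((-117 + 119952) + 683/4) - 2972743 = (119835 + 683/4) - 2972743 = 480023/4 - 2972743 = -11410949/4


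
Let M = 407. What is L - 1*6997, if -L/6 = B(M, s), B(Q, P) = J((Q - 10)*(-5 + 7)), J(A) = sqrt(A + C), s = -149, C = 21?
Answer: -6997 - 6*sqrt(815) ≈ -7168.3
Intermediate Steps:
J(A) = sqrt(21 + A) (J(A) = sqrt(A + 21) = sqrt(21 + A))
B(Q, P) = sqrt(1 + 2*Q) (B(Q, P) = sqrt(21 + (Q - 10)*(-5 + 7)) = sqrt(21 + (-10 + Q)*2) = sqrt(21 + (-20 + 2*Q)) = sqrt(1 + 2*Q))
L = -6*sqrt(815) (L = -6*sqrt(1 + 2*407) = -6*sqrt(1 + 814) = -6*sqrt(815) ≈ -171.29)
L - 1*6997 = -6*sqrt(815) - 1*6997 = -6*sqrt(815) - 6997 = -6997 - 6*sqrt(815)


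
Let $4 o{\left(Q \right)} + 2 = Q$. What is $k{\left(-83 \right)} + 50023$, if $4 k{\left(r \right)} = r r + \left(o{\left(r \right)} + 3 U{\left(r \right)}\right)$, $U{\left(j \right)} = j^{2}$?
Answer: $\frac{910507}{16} \approx 56907.0$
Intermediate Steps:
$o{\left(Q \right)} = - \frac{1}{2} + \frac{Q}{4}$
$k{\left(r \right)} = - \frac{1}{8} + r^{2} + \frac{r}{16}$ ($k{\left(r \right)} = \frac{r r + \left(\left(- \frac{1}{2} + \frac{r}{4}\right) + 3 r^{2}\right)}{4} = \frac{r^{2} + \left(- \frac{1}{2} + 3 r^{2} + \frac{r}{4}\right)}{4} = \frac{- \frac{1}{2} + 4 r^{2} + \frac{r}{4}}{4} = - \frac{1}{8} + r^{2} + \frac{r}{16}$)
$k{\left(-83 \right)} + 50023 = \left(- \frac{1}{8} + \left(-83\right)^{2} + \frac{1}{16} \left(-83\right)\right) + 50023 = \left(- \frac{1}{8} + 6889 - \frac{83}{16}\right) + 50023 = \frac{110139}{16} + 50023 = \frac{910507}{16}$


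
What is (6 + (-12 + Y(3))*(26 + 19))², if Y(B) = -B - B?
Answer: 646416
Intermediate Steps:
Y(B) = -2*B
(6 + (-12 + Y(3))*(26 + 19))² = (6 + (-12 - 2*3)*(26 + 19))² = (6 + (-12 - 6)*45)² = (6 - 18*45)² = (6 - 810)² = (-804)² = 646416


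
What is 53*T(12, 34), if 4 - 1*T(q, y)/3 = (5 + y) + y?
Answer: -10971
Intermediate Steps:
T(q, y) = -3 - 6*y (T(q, y) = 12 - 3*((5 + y) + y) = 12 - 3*(5 + 2*y) = 12 + (-15 - 6*y) = -3 - 6*y)
53*T(12, 34) = 53*(-3 - 6*34) = 53*(-3 - 204) = 53*(-207) = -10971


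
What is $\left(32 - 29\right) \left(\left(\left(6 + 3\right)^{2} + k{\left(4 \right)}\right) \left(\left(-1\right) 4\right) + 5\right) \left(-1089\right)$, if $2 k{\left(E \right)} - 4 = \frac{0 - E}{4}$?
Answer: $1061775$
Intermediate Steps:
$k{\left(E \right)} = 2 - \frac{E}{8}$ ($k{\left(E \right)} = 2 + \frac{\left(0 - E\right) \frac{1}{4}}{2} = 2 + \frac{- E \frac{1}{4}}{2} = 2 + \frac{\left(- \frac{1}{4}\right) E}{2} = 2 - \frac{E}{8}$)
$\left(32 - 29\right) \left(\left(\left(6 + 3\right)^{2} + k{\left(4 \right)}\right) \left(\left(-1\right) 4\right) + 5\right) \left(-1089\right) = \left(32 - 29\right) \left(\left(\left(6 + 3\right)^{2} + \left(2 - \frac{1}{2}\right)\right) \left(\left(-1\right) 4\right) + 5\right) \left(-1089\right) = 3 \left(\left(9^{2} + \left(2 - \frac{1}{2}\right)\right) \left(-4\right) + 5\right) \left(-1089\right) = 3 \left(\left(81 + \frac{3}{2}\right) \left(-4\right) + 5\right) \left(-1089\right) = 3 \left(\frac{165}{2} \left(-4\right) + 5\right) \left(-1089\right) = 3 \left(-330 + 5\right) \left(-1089\right) = 3 \left(-325\right) \left(-1089\right) = \left(-975\right) \left(-1089\right) = 1061775$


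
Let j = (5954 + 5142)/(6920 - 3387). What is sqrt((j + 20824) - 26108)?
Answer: 2*I*sqrt(16479039027)/3533 ≈ 72.67*I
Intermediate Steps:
j = 11096/3533 ≈ 3.1407
sqrt((j + 20824) - 26108) = sqrt((11096/3533 + 20824) - 26108) = sqrt(73582288/3533 - 26108) = sqrt(-18657276/3533) = 2*I*sqrt(16479039027)/3533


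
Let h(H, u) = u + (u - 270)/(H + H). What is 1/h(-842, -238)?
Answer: -421/100071 ≈ -0.0042070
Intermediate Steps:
h(H, u) = u + (-270 + u)/(2*H) (h(H, u) = u + (-270 + u)/((2*H)) = u + (-270 + u)*(1/(2*H)) = u + (-270 + u)/(2*H))
1/h(-842, -238) = 1/((-135 + (1/2)*(-238) - 842*(-238))/(-842)) = 1/(-(-135 - 119 + 200396)/842) = 1/(-1/842*200142) = 1/(-100071/421) = -421/100071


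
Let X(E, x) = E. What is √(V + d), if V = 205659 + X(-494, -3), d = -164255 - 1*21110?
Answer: 30*√22 ≈ 140.71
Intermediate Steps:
d = -185365 (d = -164255 - 21110 = -185365)
V = 205165 (V = 205659 - 494 = 205165)
√(V + d) = √(205165 - 185365) = √19800 = 30*√22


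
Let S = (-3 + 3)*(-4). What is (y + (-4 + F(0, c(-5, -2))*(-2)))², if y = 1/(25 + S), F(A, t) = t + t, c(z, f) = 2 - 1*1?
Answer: 39601/625 ≈ 63.362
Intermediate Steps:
S = 0 (S = 0*(-4) = 0)
c(z, f) = 1 (c(z, f) = 2 - 1 = 1)
F(A, t) = 2*t
y = 1/25 (y = 1/(25 + 0) = 1/25 ≈ 0.040000)
(y + (-4 + F(0, c(-5, -2))*(-2)))² = (1/25 + (-4 + (2*1)*(-2)))² = (1/25 + (-4 + 2*(-2)))² = (1/25 + (-4 - 4))² = (1/25 - 8)² = (-199/25)² = 39601/625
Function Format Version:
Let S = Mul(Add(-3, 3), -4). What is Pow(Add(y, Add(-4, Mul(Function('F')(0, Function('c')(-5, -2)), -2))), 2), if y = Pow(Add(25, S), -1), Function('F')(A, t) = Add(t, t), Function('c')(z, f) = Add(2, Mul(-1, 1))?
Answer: Rational(39601, 625) ≈ 63.362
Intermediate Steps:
S = 0 (S = Mul(0, -4) = 0)
Function('c')(z, f) = 1 (Function('c')(z, f) = Add(2, -1) = 1)
Function('F')(A, t) = Mul(2, t)
y = Rational(1, 25) (y = Pow(Add(25, 0), -1) = Pow(25, -1) = Rational(1, 25) ≈ 0.040000)
Pow(Add(y, Add(-4, Mul(Function('F')(0, Function('c')(-5, -2)), -2))), 2) = Pow(Add(Rational(1, 25), Add(-4, Mul(Mul(2, 1), -2))), 2) = Pow(Add(Rational(1, 25), Add(-4, Mul(2, -2))), 2) = Pow(Add(Rational(1, 25), Add(-4, -4)), 2) = Pow(Add(Rational(1, 25), -8), 2) = Pow(Rational(-199, 25), 2) = Rational(39601, 625)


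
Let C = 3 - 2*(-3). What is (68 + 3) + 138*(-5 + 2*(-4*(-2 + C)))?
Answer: -8347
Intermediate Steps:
C = 9 (C = 3 - 1*(-6) = 3 + 6 = 9)
(68 + 3) + 138*(-5 + 2*(-4*(-2 + C))) = (68 + 3) + 138*(-5 + 2*(-4*(-2 + 9))) = 71 + 138*(-5 + 2*(-4*7)) = 71 + 138*(-5 + 2*(-28)) = 71 + 138*(-5 - 56) = 71 + 138*(-61) = 71 - 8418 = -8347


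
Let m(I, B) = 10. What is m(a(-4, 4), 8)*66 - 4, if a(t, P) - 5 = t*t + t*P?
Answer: 656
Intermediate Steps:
a(t, P) = 5 + t**2 + P*t (a(t, P) = 5 + (t*t + t*P) = 5 + (t**2 + P*t) = 5 + t**2 + P*t)
m(a(-4, 4), 8)*66 - 4 = 10*66 - 4 = 660 - 4 = 656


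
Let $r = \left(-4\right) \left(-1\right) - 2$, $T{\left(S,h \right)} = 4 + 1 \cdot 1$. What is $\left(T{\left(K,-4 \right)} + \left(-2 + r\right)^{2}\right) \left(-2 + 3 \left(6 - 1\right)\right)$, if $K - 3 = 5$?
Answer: $65$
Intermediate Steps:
$K = 8$ ($K = 3 + 5 = 8$)
$T{\left(S,h \right)} = 5$ ($T{\left(S,h \right)} = 4 + 1 = 5$)
$r = 2$ ($r = 4 - 2 = 2$)
$\left(T{\left(K,-4 \right)} + \left(-2 + r\right)^{2}\right) \left(-2 + 3 \left(6 - 1\right)\right) = \left(5 + \left(-2 + 2\right)^{2}\right) \left(-2 + 3 \left(6 - 1\right)\right) = \left(5 + 0^{2}\right) \left(-2 + 3 \left(6 - 1\right)\right) = \left(5 + 0\right) \left(-2 + 3 \cdot 5\right) = 5 \left(-2 + 15\right) = 5 \cdot 13 = 65$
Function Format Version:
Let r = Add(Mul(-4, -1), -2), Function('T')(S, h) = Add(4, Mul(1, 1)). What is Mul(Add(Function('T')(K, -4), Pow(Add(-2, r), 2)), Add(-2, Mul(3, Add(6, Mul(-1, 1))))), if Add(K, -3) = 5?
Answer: 65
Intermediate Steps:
K = 8 (K = Add(3, 5) = 8)
Function('T')(S, h) = 5 (Function('T')(S, h) = Add(4, 1) = 5)
r = 2 (r = Add(4, -2) = 2)
Mul(Add(Function('T')(K, -4), Pow(Add(-2, r), 2)), Add(-2, Mul(3, Add(6, Mul(-1, 1))))) = Mul(Add(5, Pow(Add(-2, 2), 2)), Add(-2, Mul(3, Add(6, Mul(-1, 1))))) = Mul(Add(5, Pow(0, 2)), Add(-2, Mul(3, Add(6, -1)))) = Mul(Add(5, 0), Add(-2, Mul(3, 5))) = Mul(5, Add(-2, 15)) = Mul(5, 13) = 65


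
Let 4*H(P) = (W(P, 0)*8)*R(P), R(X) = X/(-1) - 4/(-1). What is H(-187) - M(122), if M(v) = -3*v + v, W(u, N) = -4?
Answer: -1284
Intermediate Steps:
R(X) = 4 - X (R(X) = X*(-1) - 4*(-1) = -X + 4 = 4 - X)
M(v) = -2*v
H(P) = -32 + 8*P (H(P) = ((-4*8)*(4 - P))/4 = (-32*(4 - P))/4 = (-128 + 32*P)/4 = -32 + 8*P)
H(-187) - M(122) = (-32 + 8*(-187)) - (-2)*122 = (-32 - 1496) - 1*(-244) = -1528 + 244 = -1284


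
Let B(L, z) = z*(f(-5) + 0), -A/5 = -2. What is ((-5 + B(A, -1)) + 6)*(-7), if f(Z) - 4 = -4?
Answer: -7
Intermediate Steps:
A = 10 (A = -5*(-2) = 10)
f(Z) = 0 (f(Z) = 4 - 4 = 0)
B(L, z) = 0 (B(L, z) = z*(0 + 0) = z*0 = 0)
((-5 + B(A, -1)) + 6)*(-7) = ((-5 + 0) + 6)*(-7) = (-5 + 6)*(-7) = 1*(-7) = -7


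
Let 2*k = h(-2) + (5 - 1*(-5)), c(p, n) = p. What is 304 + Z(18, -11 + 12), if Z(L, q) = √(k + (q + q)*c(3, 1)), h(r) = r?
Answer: 304 + √10 ≈ 307.16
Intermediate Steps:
k = 4 (k = (-2 + (5 - 1*(-5)))/2 = (-2 + (5 + 5))/2 = (-2 + 10)/2 = (½)*8 = 4)
Z(L, q) = √(4 + 6*q) (Z(L, q) = √(4 + (q + q)*3) = √(4 + (2*q)*3) = √(4 + 6*q))
304 + Z(18, -11 + 12) = 304 + √(4 + 6*(-11 + 12)) = 304 + √(4 + 6*1) = 304 + √(4 + 6) = 304 + √10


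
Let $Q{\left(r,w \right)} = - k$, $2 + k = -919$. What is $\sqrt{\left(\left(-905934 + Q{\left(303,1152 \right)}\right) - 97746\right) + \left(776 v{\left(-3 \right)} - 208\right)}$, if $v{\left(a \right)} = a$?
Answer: $i \sqrt{1005295} \approx 1002.6 i$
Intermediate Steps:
$k = -921$ ($k = -2 - 919 = -921$)
$Q{\left(r,w \right)} = 921$ ($Q{\left(r,w \right)} = \left(-1\right) \left(-921\right) = 921$)
$\sqrt{\left(\left(-905934 + Q{\left(303,1152 \right)}\right) - 97746\right) + \left(776 v{\left(-3 \right)} - 208\right)} = \sqrt{\left(\left(-905934 + 921\right) - 97746\right) + \left(776 \left(-3\right) - 208\right)} = \sqrt{\left(-905013 - 97746\right) - 2536} = \sqrt{-1002759 - 2536} = \sqrt{-1005295} = i \sqrt{1005295}$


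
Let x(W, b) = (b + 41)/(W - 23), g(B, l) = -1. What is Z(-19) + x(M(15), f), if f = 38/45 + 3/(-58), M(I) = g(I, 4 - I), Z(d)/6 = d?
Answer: -7250039/62640 ≈ -115.74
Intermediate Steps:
Z(d) = 6*d
M(I) = -1
f = 2069/2610 (f = 38*(1/45) + 3*(-1/58) = 38/45 - 3/58 = 2069/2610 ≈ 0.79272)
x(W, b) = (41 + b)/(-23 + W)
Z(-19) + x(M(15), f) = 6*(-19) + (41 + 2069/2610)/(-23 - 1) = -114 + (109079/2610)/(-24) = -114 - 1/24*109079/2610 = -114 - 109079/62640 = -7250039/62640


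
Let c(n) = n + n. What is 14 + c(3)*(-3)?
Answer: -4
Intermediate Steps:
c(n) = 2*n
14 + c(3)*(-3) = 14 + (2*3)*(-3) = 14 + 6*(-3) = 14 - 18 = -4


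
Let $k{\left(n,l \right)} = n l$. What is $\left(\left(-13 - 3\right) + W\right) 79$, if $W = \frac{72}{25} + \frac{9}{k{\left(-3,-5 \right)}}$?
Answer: $- \frac{24727}{25} \approx -989.08$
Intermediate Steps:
$k{\left(n,l \right)} = l n$
$W = \frac{87}{25}$ ($W = \frac{72}{25} + \frac{9}{\left(-5\right) \left(-3\right)} = 72 \cdot \frac{1}{25} + \frac{9}{15} = \frac{72}{25} + 9 \cdot \frac{1}{15} = \frac{72}{25} + \frac{3}{5} = \frac{87}{25} \approx 3.48$)
$\left(\left(-13 - 3\right) + W\right) 79 = \left(\left(-13 - 3\right) + \frac{87}{25}\right) 79 = \left(-16 + \frac{87}{25}\right) 79 = \left(- \frac{313}{25}\right) 79 = - \frac{24727}{25}$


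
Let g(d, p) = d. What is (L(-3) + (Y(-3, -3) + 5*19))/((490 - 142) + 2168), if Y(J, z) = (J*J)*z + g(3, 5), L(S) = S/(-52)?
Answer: 3695/130832 ≈ 0.028242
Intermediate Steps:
L(S) = -S/52 (L(S) = S*(-1/52) = -S/52)
Y(J, z) = 3 + z*J**2 (Y(J, z) = (J*J)*z + 3 = J**2*z + 3 = z*J**2 + 3 = 3 + z*J**2)
(L(-3) + (Y(-3, -3) + 5*19))/((490 - 142) + 2168) = (-1/52*(-3) + ((3 - 3*(-3)**2) + 5*19))/((490 - 142) + 2168) = (3/52 + ((3 - 3*9) + 95))/(348 + 2168) = (3/52 + ((3 - 27) + 95))/2516 = (3/52 + (-24 + 95))*(1/2516) = (3/52 + 71)*(1/2516) = (3695/52)*(1/2516) = 3695/130832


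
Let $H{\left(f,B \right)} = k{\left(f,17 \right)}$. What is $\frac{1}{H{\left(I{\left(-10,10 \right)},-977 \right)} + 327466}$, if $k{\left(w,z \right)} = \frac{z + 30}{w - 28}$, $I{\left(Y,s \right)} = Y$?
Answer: $\frac{38}{12443661} \approx 3.0538 \cdot 10^{-6}$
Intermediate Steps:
$k{\left(w,z \right)} = \frac{30 + z}{-28 + w}$
$H{\left(f,B \right)} = \frac{47}{-28 + f}$ ($H{\left(f,B \right)} = \frac{30 + 17}{-28 + f} = \frac{1}{-28 + f} 47 = \frac{47}{-28 + f}$)
$\frac{1}{H{\left(I{\left(-10,10 \right)},-977 \right)} + 327466} = \frac{1}{\frac{47}{-28 - 10} + 327466} = \frac{1}{\frac{47}{-38} + 327466} = \frac{1}{47 \left(- \frac{1}{38}\right) + 327466} = \frac{1}{- \frac{47}{38} + 327466} = \frac{1}{\frac{12443661}{38}} = \frac{38}{12443661}$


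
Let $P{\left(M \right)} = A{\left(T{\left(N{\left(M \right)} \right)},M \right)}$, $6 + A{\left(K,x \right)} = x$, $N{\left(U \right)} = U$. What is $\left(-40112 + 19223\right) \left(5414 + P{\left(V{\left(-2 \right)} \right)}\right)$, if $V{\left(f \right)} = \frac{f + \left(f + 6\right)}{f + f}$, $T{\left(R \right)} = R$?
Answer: $- \frac{225914535}{2} \approx -1.1296 \cdot 10^{8}$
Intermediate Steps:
$V{\left(f \right)} = \frac{6 + 2 f}{2 f}$ ($V{\left(f \right)} = \frac{f + \left(6 + f\right)}{2 f} = \left(6 + 2 f\right) \frac{1}{2 f} = \frac{6 + 2 f}{2 f}$)
$A{\left(K,x \right)} = -6 + x$
$P{\left(M \right)} = -6 + M$
$\left(-40112 + 19223\right) \left(5414 + P{\left(V{\left(-2 \right)} \right)}\right) = \left(-40112 + 19223\right) \left(5414 - \left(6 - \frac{3 - 2}{-2}\right)\right) = - 20889 \left(5414 - \frac{13}{2}\right) = \left(-20889\right) \frac{10815}{2} = - \frac{225914535}{2}$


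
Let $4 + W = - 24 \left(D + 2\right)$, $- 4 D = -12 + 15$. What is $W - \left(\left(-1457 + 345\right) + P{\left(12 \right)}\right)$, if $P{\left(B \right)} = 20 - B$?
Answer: $1070$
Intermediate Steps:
$D = - \frac{3}{4}$ ($D = - \frac{-12 + 15}{4} = \left(- \frac{1}{4}\right) 3 = - \frac{3}{4} \approx -0.75$)
$W = -34$ ($W = -4 - 24 \left(- \frac{3}{4} + 2\right) = -4 - 30 = -34$)
$W - \left(\left(-1457 + 345\right) + P{\left(12 \right)}\right) = -34 - \left(\left(-1457 + 345\right) + \left(20 - 12\right)\right) = -34 - \left(-1112 + \left(20 - 12\right)\right) = -34 - \left(-1112 + 8\right) = -34 - -1104 = -34 + 1104 = 1070$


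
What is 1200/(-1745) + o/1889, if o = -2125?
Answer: -1194985/659261 ≈ -1.8126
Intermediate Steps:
1200/(-1745) + o/1889 = 1200/(-1745) - 2125/1889 = 1200*(-1/1745) - 2125*1/1889 = -240/349 - 2125/1889 = -1194985/659261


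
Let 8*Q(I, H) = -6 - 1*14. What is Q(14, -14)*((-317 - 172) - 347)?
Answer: 2090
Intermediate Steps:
Q(I, H) = -5/2 (Q(I, H) = (-6 - 1*14)/8 = (-6 - 14)/8 = (⅛)*(-20) = -5/2)
Q(14, -14)*((-317 - 172) - 347) = -5*((-317 - 172) - 347)/2 = -5*(-489 - 347)/2 = -5/2*(-836) = 2090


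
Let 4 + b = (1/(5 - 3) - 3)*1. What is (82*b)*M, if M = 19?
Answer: -10127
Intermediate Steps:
b = -13/2 (b = -4 + (1/(5 - 3) - 3)*1 = -4 + (1/2 - 3)*1 = -4 - 5/2*1 = -4 - 5/2 = -13/2 ≈ -6.5000)
(82*b)*M = (82*(-13/2))*19 = -533*19 = -10127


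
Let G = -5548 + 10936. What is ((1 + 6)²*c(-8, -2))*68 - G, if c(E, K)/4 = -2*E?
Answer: 207860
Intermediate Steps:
c(E, K) = -8*E (c(E, K) = 4*(-2*E) = -8*E)
G = 5388
((1 + 6)²*c(-8, -2))*68 - G = ((1 + 6)²*(-8*(-8)))*68 - 1*5388 = (7²*64)*68 - 5388 = (49*64)*68 - 5388 = 3136*68 - 5388 = 213248 - 5388 = 207860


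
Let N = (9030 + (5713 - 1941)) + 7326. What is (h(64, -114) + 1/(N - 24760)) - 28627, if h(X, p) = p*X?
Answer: -166395337/4632 ≈ -35923.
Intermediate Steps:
N = 20128 (N = (9030 + 3772) + 7326 = 12802 + 7326 = 20128)
h(X, p) = X*p
(h(64, -114) + 1/(N - 24760)) - 28627 = (64*(-114) + 1/(20128 - 24760)) - 28627 = (-7296 + 1/(-4632)) - 28627 = (-7296 - 1/4632) - 28627 = -33795073/4632 - 28627 = -166395337/4632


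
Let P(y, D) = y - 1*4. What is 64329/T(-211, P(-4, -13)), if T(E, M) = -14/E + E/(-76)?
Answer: 343859948/15195 ≈ 22630.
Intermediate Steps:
P(y, D) = -4 + y (P(y, D) = y - 4 = -4 + y)
T(E, M) = -14/E - E/76 (T(E, M) = -14/E + E*(-1/76) = -14/E - E/76)
64329/T(-211, P(-4, -13)) = 64329/(-14/(-211) - 1/76*(-211)) = 64329/(-14*(-1/211) + 211/76) = 64329/(14/211 + 211/76) = 64329/(45585/16036) = 64329*(16036/45585) = 343859948/15195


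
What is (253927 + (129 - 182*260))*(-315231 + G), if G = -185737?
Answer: -103568120448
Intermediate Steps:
(253927 + (129 - 182*260))*(-315231 + G) = (253927 + (129 - 182*260))*(-315231 - 185737) = (253927 + (129 - 47320))*(-500968) = (253927 - 47191)*(-500968) = 206736*(-500968) = -103568120448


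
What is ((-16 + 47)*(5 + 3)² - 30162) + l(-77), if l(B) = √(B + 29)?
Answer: -28178 + 4*I*√3 ≈ -28178.0 + 6.9282*I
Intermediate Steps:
l(B) = √(29 + B)
((-16 + 47)*(5 + 3)² - 30162) + l(-77) = ((-16 + 47)*(5 + 3)² - 30162) + √(29 - 77) = (31*8² - 30162) + √(-48) = (31*64 - 30162) + 4*I*√3 = (1984 - 30162) + 4*I*√3 = -28178 + 4*I*√3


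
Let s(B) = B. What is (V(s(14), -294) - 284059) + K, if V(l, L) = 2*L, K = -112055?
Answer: -396702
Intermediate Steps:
(V(s(14), -294) - 284059) + K = (2*(-294) - 284059) - 112055 = (-588 - 284059) - 112055 = -284647 - 112055 = -396702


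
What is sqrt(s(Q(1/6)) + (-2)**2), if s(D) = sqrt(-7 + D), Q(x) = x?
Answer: sqrt(144 + 6*I*sqrt(246))/6 ≈ 2.095 + 0.62387*I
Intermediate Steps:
sqrt(s(Q(1/6)) + (-2)**2) = sqrt(sqrt(-7 + 1/6) + (-2)**2) = sqrt(sqrt(-7 + 1/6) + 4) = sqrt(sqrt(-41/6) + 4) = sqrt(I*sqrt(246)/6 + 4) = sqrt(4 + I*sqrt(246)/6)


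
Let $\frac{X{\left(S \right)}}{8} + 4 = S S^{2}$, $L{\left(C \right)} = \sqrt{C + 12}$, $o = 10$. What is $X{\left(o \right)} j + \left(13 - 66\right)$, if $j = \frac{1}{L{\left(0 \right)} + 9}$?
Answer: $\frac{22685}{23} - \frac{5312 \sqrt{3}}{23} \approx 586.28$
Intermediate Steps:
$L{\left(C \right)} = \sqrt{12 + C}$
$j = \frac{1}{9 + 2 \sqrt{3}}$ ($j = \frac{1}{\sqrt{12 + 0} + 9} = \frac{1}{\sqrt{12} + 9} = \frac{1}{2 \sqrt{3} + 9} = \frac{1}{9 + 2 \sqrt{3}} \approx 0.08023$)
$X{\left(S \right)} = -32 + 8 S^{3}$ ($X{\left(S \right)} = -32 + 8 S S^{2} = -32 + 8 S^{3}$)
$X{\left(o \right)} j + \left(13 - 66\right) = \left(-32 + 8 \cdot 10^{3}\right) \left(\frac{3}{23} - \frac{2 \sqrt{3}}{69}\right) + \left(13 - 66\right) = \left(-32 + 8 \cdot 1000\right) \left(\frac{3}{23} - \frac{2 \sqrt{3}}{69}\right) - 53 = \left(-32 + 8000\right) \left(\frac{3}{23} - \frac{2 \sqrt{3}}{69}\right) - 53 = 7968 \left(\frac{3}{23} - \frac{2 \sqrt{3}}{69}\right) - 53 = \left(\frac{23904}{23} - \frac{5312 \sqrt{3}}{23}\right) - 53 = \frac{22685}{23} - \frac{5312 \sqrt{3}}{23}$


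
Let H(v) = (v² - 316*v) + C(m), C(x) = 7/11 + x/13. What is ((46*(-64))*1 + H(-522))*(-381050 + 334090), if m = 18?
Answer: -2917749009200/143 ≈ -2.0404e+10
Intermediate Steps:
C(x) = 7/11 + x/13 (C(x) = 7*(1/11) + x*(1/13) = 7/11 + x/13)
H(v) = 289/143 + v² - 316*v (H(v) = (v² - 316*v) + (7/11 + (1/13)*18) = (v² - 316*v) + (7/11 + 18/13) = (v² - 316*v) + 289/143 = 289/143 + v² - 316*v)
((46*(-64))*1 + H(-522))*(-381050 + 334090) = ((46*(-64))*1 + (289/143 + (-522)² - 316*(-522)))*(-381050 + 334090) = (-2944*1 + (289/143 + 272484 + 164952))*(-46960) = (-2944 + 62553637/143)*(-46960) = (62132645/143)*(-46960) = -2917749009200/143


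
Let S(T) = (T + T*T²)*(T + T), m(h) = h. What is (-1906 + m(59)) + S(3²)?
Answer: 11437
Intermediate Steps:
S(T) = 2*T*(T + T³) (S(T) = (T + T³)*(2*T) = 2*T*(T + T³))
(-1906 + m(59)) + S(3²) = (-1906 + 59) + 2*(3²)²*(1 + (3²)²) = -1847 + 2*9²*(1 + 9²) = -1847 + 2*81*(1 + 81) = -1847 + 2*81*82 = -1847 + 13284 = 11437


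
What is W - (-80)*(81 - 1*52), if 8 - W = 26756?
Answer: -24428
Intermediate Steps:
W = -26748 (W = 8 - 1*26756 = 8 - 26756 = -26748)
W - (-80)*(81 - 1*52) = -26748 - (-80)*(81 - 1*52) = -26748 - (-80)*(81 - 52) = -26748 - (-80)*29 = -26748 - 1*(-2320) = -26748 + 2320 = -24428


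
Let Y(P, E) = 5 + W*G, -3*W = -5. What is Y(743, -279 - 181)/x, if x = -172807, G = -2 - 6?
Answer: 25/518421 ≈ 4.8223e-5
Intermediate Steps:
W = 5/3 (W = -⅓*(-5) = 5/3 ≈ 1.6667)
G = -8
Y(P, E) = -25/3 (Y(P, E) = 5 + (5/3)*(-8) = 5 - 40/3 = -25/3)
Y(743, -279 - 181)/x = -25/3/(-172807) = -25/3*(-1/172807) = 25/518421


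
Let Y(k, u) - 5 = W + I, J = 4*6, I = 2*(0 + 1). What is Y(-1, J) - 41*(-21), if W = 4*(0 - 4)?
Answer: 852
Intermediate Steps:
I = 2 (I = 2*1 = 2)
W = -16 (W = 4*(-4) = -16)
J = 24
Y(k, u) = -9 (Y(k, u) = 5 + (-16 + 2) = 5 - 14 = -9)
Y(-1, J) - 41*(-21) = -9 - 41*(-21) = -9 + 861 = 852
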